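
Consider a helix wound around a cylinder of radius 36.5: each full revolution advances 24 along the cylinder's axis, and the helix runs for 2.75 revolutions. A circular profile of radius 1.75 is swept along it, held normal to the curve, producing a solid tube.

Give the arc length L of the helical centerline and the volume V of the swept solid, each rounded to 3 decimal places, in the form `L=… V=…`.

2πR = 2π·36.5 = 229.336264
per-turn = √(229.336264² + 24²) = √(52595.1219 + 576) = √53171.1219 = 230.588642
L = 2.75 × 230.588642 = 634.118766
V = π·1.75² × L = 9.621128 × 634.118766 = 6100.937496

L=634.119 V=6100.937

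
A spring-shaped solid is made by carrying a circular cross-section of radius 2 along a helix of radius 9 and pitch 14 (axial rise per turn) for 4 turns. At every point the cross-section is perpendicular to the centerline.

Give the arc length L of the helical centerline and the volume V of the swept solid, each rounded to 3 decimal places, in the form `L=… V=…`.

L=233.024 V=2928.262

2πR = 2π·9 = 56.548668
per-turn = √(56.548668² + 14²) = √(3197.7518 + 196) = √3393.7518 = 58.255917
L = 4 × 58.255917 = 233.023667
V = π·2² × L = 12.566371 × 233.023667 = 2928.261757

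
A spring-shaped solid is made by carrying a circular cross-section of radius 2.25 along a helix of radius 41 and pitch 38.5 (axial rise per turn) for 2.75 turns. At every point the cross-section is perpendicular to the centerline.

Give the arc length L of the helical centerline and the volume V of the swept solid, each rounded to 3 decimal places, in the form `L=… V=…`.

2πR = 2π·41 = 257.610598
per-turn = √(257.610598² + 38.5²) = √(66363.2200 + 1482.25) = √67845.4700 = 260.471630
L = 2.75 × 260.471630 = 716.296982
V = π·2.25² × L = 15.904313 × 716.296982 = 11392.211270

L=716.297 V=11392.211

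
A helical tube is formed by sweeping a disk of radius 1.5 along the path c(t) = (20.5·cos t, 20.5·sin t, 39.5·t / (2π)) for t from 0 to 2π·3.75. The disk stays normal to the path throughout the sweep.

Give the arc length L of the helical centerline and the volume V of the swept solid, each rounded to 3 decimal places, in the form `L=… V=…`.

2πR = 2π·20.5 = 128.805299
per-turn = √(128.805299² + 39.5²) = √(16590.8050 + 1560.25) = √18151.0550 = 134.725851
L = 3.75 × 134.725851 = 505.221942
V = π·1.5² × L = 7.068583 × 505.221942 = 3571.203470

L=505.222 V=3571.203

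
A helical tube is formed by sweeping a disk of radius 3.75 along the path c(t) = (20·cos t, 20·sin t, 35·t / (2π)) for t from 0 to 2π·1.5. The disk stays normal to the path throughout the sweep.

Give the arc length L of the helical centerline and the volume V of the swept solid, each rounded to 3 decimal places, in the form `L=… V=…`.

L=195.670 V=8644.444

2πR = 2π·20 = 125.663706
per-turn = √(125.663706² + 35²) = √(15791.3670 + 1225) = √17016.3670 = 130.446798
L = 1.5 × 130.446798 = 195.670197
V = π·3.75² × L = 44.178647 × 195.670197 = 8644.444484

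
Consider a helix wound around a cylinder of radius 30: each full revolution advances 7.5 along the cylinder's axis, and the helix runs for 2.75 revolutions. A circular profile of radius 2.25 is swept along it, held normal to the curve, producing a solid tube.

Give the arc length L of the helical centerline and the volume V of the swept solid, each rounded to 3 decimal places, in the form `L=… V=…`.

2πR = 2π·30 = 188.495559
per-turn = √(188.495559² + 7.5²) = √(35530.5758 + 56.25) = √35586.8258 = 188.644708
L = 2.75 × 188.644708 = 518.772947
V = π·2.25² × L = 15.904313 × 518.772947 = 8250.727224

L=518.773 V=8250.727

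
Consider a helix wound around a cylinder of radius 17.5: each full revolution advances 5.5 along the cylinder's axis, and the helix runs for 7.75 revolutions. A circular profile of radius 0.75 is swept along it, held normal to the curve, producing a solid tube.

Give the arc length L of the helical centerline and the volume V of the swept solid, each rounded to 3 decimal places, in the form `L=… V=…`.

L=853.222 V=1507.768

2πR = 2π·17.5 = 109.955743
per-turn = √(109.955743² + 5.5²) = √(12090.2654 + 30.25) = √12120.5154 = 110.093212
L = 7.75 × 110.093212 = 853.222395
V = π·0.75² × L = 1.767146 × 853.222395 = 1507.768430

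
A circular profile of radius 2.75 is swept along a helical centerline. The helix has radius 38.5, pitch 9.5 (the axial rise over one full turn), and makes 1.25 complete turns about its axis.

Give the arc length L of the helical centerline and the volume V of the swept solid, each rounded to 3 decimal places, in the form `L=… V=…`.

L=302.611 V=7189.530

2πR = 2π·38.5 = 241.902634
per-turn = √(241.902634² + 9.5²) = √(58516.8845 + 90.25) = √58607.1345 = 242.089104
L = 1.25 × 242.089104 = 302.611381
V = π·2.75² × L = 23.758294 × 302.611381 = 7189.530281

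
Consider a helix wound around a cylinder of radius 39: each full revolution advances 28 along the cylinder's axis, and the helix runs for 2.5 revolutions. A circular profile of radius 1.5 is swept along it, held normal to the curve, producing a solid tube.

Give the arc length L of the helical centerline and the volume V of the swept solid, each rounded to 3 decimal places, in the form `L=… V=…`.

2πR = 2π·39 = 245.044227
per-turn = √(245.044227² + 28²) = √(60046.6732 + 784) = √60830.6732 = 246.638750
L = 2.5 × 246.638750 = 616.596876
V = π·1.5² × L = 7.068583 × 616.596876 = 4358.466485

L=616.597 V=4358.466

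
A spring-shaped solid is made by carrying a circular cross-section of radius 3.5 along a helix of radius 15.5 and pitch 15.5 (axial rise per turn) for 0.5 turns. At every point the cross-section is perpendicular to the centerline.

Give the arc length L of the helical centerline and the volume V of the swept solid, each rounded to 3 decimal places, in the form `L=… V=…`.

L=49.308 V=1897.577

2πR = 2π·15.5 = 97.389372
per-turn = √(97.389372² + 15.5²) = √(9484.6898 + 240.25) = √9724.9398 = 98.615110
L = 0.5 × 98.615110 = 49.307555
V = π·3.5² × L = 38.484510 × 49.307555 = 1897.577085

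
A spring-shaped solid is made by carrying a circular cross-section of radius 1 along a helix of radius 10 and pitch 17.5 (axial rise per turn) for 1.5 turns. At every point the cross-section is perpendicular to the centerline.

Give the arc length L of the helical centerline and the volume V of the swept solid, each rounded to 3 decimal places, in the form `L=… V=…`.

L=97.835 V=307.358

2πR = 2π·10 = 62.831853
per-turn = √(62.831853² + 17.5²) = √(3947.8418 + 306.25) = √4254.0918 = 65.223399
L = 1.5 × 65.223399 = 97.835098
V = π·1² × L = 3.141593 × 97.835098 = 307.358026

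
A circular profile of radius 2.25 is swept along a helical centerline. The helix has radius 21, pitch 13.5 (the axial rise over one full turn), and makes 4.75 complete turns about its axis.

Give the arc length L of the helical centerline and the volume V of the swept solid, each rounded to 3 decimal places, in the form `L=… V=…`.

2πR = 2π·21 = 131.946891
per-turn = √(131.946891² + 13.5²) = √(17409.9822 + 182.25) = √17592.2322 = 132.635712
L = 4.75 × 132.635712 = 630.019633
V = π·2.25² × L = 15.904313 × 630.019633 = 10020.029322

L=630.020 V=10020.029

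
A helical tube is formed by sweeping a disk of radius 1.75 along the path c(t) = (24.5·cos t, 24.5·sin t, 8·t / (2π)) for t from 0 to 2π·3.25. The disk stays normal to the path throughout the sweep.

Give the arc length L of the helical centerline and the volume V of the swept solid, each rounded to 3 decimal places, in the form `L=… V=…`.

2πR = 2π·24.5 = 153.938040
per-turn = √(153.938040² + 8²) = √(23696.9202 + 64) = √23760.9202 = 154.145776
L = 3.25 × 154.145776 = 500.973771
V = π·1.75² × L = 9.621128 × 500.973771 = 4819.932526

L=500.974 V=4819.933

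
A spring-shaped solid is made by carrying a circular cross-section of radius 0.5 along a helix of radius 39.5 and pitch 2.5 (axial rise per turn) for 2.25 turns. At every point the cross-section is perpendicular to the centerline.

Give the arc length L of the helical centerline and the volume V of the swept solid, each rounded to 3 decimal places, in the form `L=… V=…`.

L=558.446 V=438.603

2πR = 2π·39.5 = 248.185820
per-turn = √(248.185820² + 2.5²) = √(61596.2011 + 6.25) = √61602.4511 = 248.198411
L = 2.25 × 248.198411 = 558.446424
V = π·0.5² × L = 0.785398 × 558.446424 = 438.602796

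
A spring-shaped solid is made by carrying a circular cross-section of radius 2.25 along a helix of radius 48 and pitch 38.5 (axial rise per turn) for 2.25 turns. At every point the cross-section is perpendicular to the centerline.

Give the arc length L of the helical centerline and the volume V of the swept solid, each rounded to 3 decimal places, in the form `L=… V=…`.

2πR = 2π·48 = 301.592895
per-turn = √(301.592895² + 38.5²) = √(90958.2742 + 1482.25) = √92440.5242 = 304.040333
L = 2.25 × 304.040333 = 684.090750
V = π·2.25² × L = 15.904313 × 684.090750 = 10879.993270

L=684.091 V=10879.993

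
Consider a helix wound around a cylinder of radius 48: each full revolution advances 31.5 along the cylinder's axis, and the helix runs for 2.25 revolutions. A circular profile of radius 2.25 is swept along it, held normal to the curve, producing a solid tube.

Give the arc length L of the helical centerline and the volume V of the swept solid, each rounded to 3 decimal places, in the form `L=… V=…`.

L=682.275 V=10851.119

2πR = 2π·48 = 301.592895
per-turn = √(301.592895² + 31.5²) = √(90958.2742 + 992.25) = √91950.5242 = 303.233448
L = 2.25 × 303.233448 = 682.275259
V = π·2.25² × L = 15.904313 × 682.275259 = 10851.119135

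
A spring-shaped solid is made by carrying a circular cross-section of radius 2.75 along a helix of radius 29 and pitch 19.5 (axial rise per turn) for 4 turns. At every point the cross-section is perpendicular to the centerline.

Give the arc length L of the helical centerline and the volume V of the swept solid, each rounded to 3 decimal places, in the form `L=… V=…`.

L=733.011 V=17415.099

2πR = 2π·29 = 182.212374
per-turn = √(182.212374² + 19.5²) = √(33201.3492 + 380.25) = √33581.5992 = 183.252829
L = 4 × 183.252829 = 733.011315
V = π·2.75² × L = 23.758294 × 733.011315 = 17415.098641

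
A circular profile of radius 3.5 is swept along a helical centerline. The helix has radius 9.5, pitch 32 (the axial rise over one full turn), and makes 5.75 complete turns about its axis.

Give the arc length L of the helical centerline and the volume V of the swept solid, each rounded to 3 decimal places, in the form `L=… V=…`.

L=389.429 V=14987.001

2πR = 2π·9.5 = 59.690260
per-turn = √(59.690260² + 32²) = √(3562.9272 + 1024) = √4586.9272 = 67.726857
L = 5.75 × 67.726857 = 389.429429
V = π·3.5² × L = 38.484510 × 389.429429 = 14987.000758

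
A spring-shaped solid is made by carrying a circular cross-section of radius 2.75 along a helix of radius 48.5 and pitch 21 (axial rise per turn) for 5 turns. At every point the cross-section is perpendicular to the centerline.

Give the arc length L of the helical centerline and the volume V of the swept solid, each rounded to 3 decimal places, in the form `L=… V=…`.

L=1527.286 V=36285.712

2πR = 2π·48.5 = 304.734487
per-turn = √(304.734487² + 21²) = √(92863.1078 + 441) = √93304.1078 = 305.457211
L = 5 × 305.457211 = 1527.286055
V = π·2.75² × L = 23.758294 × 1527.286055 = 36285.711804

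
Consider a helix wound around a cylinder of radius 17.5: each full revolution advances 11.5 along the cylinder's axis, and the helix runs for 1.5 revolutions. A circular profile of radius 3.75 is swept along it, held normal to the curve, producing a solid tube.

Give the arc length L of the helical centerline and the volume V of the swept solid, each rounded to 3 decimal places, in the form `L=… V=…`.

2πR = 2π·17.5 = 109.955743
per-turn = √(109.955743² + 11.5²) = √(12090.2654 + 132.25) = √12222.5154 = 110.555486
L = 1.5 × 110.555486 = 165.833228
V = π·3.75² × L = 44.178647 × 165.833228 = 7326.287606

L=165.833 V=7326.288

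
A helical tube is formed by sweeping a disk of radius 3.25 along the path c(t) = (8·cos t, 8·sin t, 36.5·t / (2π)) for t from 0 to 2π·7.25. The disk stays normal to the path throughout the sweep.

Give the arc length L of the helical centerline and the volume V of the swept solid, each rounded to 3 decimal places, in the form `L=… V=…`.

2πR = 2π·8 = 50.265482
per-turn = √(50.265482² + 36.5²) = √(2526.6187 + 1332.25) = √3858.8687 = 62.119793
L = 7.25 × 62.119793 = 450.368502
V = π·3.25² × L = 33.183072 × 450.368502 = 14944.610605

L=450.369 V=14944.611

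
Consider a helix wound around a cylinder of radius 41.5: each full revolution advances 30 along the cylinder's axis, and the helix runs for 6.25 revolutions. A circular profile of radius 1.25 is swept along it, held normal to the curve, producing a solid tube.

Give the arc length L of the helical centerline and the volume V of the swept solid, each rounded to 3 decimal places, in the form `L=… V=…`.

L=1640.452 V=8052.549

2πR = 2π·41.5 = 260.752190
per-turn = √(260.752190² + 30²) = √(67991.7047 + 900) = √68891.7047 = 262.472293
L = 6.25 × 262.472293 = 1640.451833
V = π·1.25² × L = 4.908739 × 1640.451833 = 8052.549104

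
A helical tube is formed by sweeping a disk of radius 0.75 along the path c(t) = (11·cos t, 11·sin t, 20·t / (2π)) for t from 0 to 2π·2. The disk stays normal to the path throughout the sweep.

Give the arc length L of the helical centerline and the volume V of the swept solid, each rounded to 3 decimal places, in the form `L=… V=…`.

2πR = 2π·11 = 69.115038
per-turn = √(69.115038² + 20²) = √(4776.8885 + 400) = √5176.8885 = 71.950598
L = 2 × 71.950598 = 143.901196
V = π·0.75² × L = 1.767146 × 143.901196 = 254.294403

L=143.901 V=254.294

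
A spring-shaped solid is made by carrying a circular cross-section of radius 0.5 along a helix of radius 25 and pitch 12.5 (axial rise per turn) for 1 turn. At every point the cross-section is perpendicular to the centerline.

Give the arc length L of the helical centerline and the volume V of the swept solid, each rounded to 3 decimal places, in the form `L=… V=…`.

2πR = 2π·25 = 157.079633
per-turn = √(157.079633² + 12.5²) = √(24674.0110 + 156.25) = √24830.2610 = 157.576207
L = 1 × 157.576207 = 157.576207
V = π·0.5² × L = 0.785398 × 157.576207 = 123.760064

L=157.576 V=123.760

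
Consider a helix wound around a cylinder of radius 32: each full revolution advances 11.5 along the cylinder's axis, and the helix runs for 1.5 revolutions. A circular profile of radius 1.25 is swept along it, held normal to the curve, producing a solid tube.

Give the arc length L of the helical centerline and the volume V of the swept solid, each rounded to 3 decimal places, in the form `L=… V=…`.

2πR = 2π·32 = 201.061930
per-turn = √(201.061930² + 11.5²) = √(40425.8996 + 132.25) = √40558.1496 = 201.390540
L = 1.5 × 201.390540 = 302.085810
V = π·1.25² × L = 4.908739 × 302.085810 = 1482.860253

L=302.086 V=1482.860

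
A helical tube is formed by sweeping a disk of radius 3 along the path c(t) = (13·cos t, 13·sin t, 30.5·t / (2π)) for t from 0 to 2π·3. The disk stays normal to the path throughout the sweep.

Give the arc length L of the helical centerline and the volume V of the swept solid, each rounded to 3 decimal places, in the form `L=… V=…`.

L=261.570 V=7395.721

2πR = 2π·13 = 81.681409
per-turn = √(81.681409² + 30.5²) = √(6671.8526 + 930.25) = √7602.1026 = 87.190037
L = 3 × 87.190037 = 261.570111
V = π·3² × L = 28.274334 × 261.570111 = 7395.720663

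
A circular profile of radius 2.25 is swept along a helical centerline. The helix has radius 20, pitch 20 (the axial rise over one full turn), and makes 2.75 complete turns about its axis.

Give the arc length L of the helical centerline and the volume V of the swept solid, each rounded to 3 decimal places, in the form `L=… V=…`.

2πR = 2π·20 = 125.663706
per-turn = √(125.663706² + 20²) = √(15791.3670 + 400) = √16191.3670 = 127.245303
L = 2.75 × 127.245303 = 349.924582
V = π·2.25² × L = 15.904313 × 349.924582 = 5565.310015

L=349.925 V=5565.310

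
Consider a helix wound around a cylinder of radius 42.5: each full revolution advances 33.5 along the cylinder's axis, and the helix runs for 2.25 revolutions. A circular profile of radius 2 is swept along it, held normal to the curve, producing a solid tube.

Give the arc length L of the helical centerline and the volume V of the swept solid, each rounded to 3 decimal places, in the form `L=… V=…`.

2πR = 2π·42.5 = 267.035376
per-turn = √(267.035376² + 33.5²) = √(71307.8918 + 1122.25) = √72430.1418 = 269.128486
L = 2.25 × 269.128486 = 605.539093
V = π·2² × L = 12.566371 × 605.539093 = 7609.428661

L=605.539 V=7609.429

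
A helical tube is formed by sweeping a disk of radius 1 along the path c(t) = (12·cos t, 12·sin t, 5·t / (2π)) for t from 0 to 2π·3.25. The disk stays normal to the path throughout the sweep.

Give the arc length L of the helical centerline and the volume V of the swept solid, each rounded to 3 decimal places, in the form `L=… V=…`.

2πR = 2π·12 = 75.398224
per-turn = √(75.398224² + 5²) = √(5684.8921 + 25) = √5709.8921 = 75.563828
L = 3.25 × 75.563828 = 245.582442
V = π·1² × L = 3.141593 × 245.582442 = 771.519995

L=245.582 V=771.520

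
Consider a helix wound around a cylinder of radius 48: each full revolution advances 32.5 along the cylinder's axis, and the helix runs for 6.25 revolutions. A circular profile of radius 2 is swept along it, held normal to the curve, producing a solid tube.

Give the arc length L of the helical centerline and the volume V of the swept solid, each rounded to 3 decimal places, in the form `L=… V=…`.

L=1895.868 V=23824.186

2πR = 2π·48 = 301.592895
per-turn = √(301.592895² + 32.5²) = √(90958.2742 + 1056.25) = √92014.5242 = 303.338959
L = 6.25 × 303.338959 = 1895.868495
V = π·2² × L = 12.566371 × 1895.868495 = 23824.186143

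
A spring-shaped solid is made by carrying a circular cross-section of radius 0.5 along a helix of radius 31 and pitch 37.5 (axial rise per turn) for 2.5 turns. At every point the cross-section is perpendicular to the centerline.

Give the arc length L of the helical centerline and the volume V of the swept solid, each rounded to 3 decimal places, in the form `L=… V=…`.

2πR = 2π·31 = 194.778745
per-turn = √(194.778745² + 37.5²) = √(37938.7593 + 1406.25) = √39345.0093 = 198.355765
L = 2.5 × 198.355765 = 495.889411
V = π·0.5² × L = 0.785398 × 495.889411 = 389.470633

L=495.889 V=389.471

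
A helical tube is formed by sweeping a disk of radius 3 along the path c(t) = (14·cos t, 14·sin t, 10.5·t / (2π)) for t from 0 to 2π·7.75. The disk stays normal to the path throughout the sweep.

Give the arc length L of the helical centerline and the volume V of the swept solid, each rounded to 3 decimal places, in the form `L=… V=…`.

L=686.565 V=19412.172

2πR = 2π·14 = 87.964594
per-turn = √(87.964594² + 10.5²) = √(7737.7699 + 110.25) = √7848.0199 = 88.589050
L = 7.75 × 88.589050 = 686.565141
V = π·3² × L = 28.274334 × 686.565141 = 19412.172017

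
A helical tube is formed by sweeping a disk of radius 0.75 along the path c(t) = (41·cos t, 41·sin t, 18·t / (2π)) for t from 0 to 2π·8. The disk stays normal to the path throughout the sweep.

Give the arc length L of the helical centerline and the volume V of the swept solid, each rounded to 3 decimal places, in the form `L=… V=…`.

2πR = 2π·41 = 257.610598
per-turn = √(257.610598² + 18²) = √(66363.2200 + 324) = √66687.2200 = 258.238688
L = 8 × 258.238688 = 2065.909504
V = π·0.75² × L = 1.767146 × 2065.909504 = 3650.763443

L=2065.910 V=3650.763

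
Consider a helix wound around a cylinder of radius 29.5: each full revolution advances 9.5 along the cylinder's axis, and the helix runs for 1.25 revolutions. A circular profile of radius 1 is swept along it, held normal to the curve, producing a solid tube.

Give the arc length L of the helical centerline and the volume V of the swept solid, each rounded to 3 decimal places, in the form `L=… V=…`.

L=231.997 V=728.839

2πR = 2π·29.5 = 185.353967
per-turn = √(185.353967² + 9.5²) = √(34356.0929 + 90.25) = √34446.3429 = 185.597260
L = 1.25 × 185.597260 = 231.996575
V = π·1² × L = 3.141593 × 231.996575 = 728.838736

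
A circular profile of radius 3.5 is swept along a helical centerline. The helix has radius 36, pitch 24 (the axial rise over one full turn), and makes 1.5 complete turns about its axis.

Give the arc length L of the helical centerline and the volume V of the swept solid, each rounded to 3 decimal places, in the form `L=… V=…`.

2πR = 2π·36 = 226.194671
per-turn = √(226.194671² + 24²) = √(51164.0292 + 576) = √51740.0292 = 227.464347
L = 1.5 × 227.464347 = 341.196521
V = π·3.5² × L = 38.484510 × 341.196521 = 13130.780915

L=341.197 V=13130.781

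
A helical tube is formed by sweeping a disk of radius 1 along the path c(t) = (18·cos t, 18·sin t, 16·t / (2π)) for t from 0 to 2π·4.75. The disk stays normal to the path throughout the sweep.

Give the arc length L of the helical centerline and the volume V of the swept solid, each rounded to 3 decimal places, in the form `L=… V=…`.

L=542.562 V=1704.508

2πR = 2π·18 = 113.097336
per-turn = √(113.097336² + 16²) = √(12791.0073 + 256) = √13047.0073 = 114.223497
L = 4.75 × 114.223497 = 542.561612
V = π·1² × L = 3.141593 × 542.561612 = 1704.507573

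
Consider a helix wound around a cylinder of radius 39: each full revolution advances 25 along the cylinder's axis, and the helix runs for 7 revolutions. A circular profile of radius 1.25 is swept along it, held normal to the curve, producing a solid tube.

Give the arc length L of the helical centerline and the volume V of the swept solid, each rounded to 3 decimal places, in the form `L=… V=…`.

2πR = 2π·39 = 245.044227
per-turn = √(245.044227² + 25²) = √(60046.6732 + 625) = √60671.6732 = 246.316206
L = 7 × 246.316206 = 1724.213440
V = π·1.25² × L = 4.908739 × 1724.213440 = 8463.712930

L=1724.213 V=8463.713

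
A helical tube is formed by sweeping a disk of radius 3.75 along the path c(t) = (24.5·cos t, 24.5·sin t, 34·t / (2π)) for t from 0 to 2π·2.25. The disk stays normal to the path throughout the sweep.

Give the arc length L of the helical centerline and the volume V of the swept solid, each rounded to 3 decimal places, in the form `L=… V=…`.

L=354.708 V=15670.528

2πR = 2π·24.5 = 153.938040
per-turn = √(153.938040² + 34²) = √(23696.9202 + 1156) = √24852.9202 = 157.648090
L = 2.25 × 157.648090 = 354.708202
V = π·3.75² × L = 44.178647 × 354.708202 = 15670.528321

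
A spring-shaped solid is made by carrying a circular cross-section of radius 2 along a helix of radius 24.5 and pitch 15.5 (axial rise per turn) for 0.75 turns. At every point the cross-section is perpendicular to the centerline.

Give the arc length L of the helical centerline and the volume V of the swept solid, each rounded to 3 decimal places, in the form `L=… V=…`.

2πR = 2π·24.5 = 153.938040
per-turn = √(153.938040² + 15.5²) = √(23696.9202 + 240.25) = √23937.1702 = 154.716419
L = 0.75 × 154.716419 = 116.037314
V = π·2² × L = 12.566371 × 116.037314 = 1458.167892

L=116.037 V=1458.168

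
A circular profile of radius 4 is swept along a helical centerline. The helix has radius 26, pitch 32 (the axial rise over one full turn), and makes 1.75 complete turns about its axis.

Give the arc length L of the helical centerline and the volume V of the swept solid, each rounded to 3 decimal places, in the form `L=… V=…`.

L=291.318 V=14643.241

2πR = 2π·26 = 163.362818
per-turn = √(163.362818² + 32²) = √(26687.4103 + 1024) = √27711.4103 = 166.467445
L = 1.75 × 166.467445 = 291.318029
V = π·4² × L = 50.265482 × 291.318029 = 14643.241278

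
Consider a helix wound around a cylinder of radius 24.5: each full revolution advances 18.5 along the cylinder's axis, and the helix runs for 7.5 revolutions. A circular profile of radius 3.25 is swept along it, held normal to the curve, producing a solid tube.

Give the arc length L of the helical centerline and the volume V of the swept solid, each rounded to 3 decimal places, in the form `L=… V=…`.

L=1162.843 V=38586.696

2πR = 2π·24.5 = 153.938040
per-turn = √(153.938040² + 18.5²) = √(23696.9202 + 342.25) = √24039.1702 = 155.045703
L = 7.5 × 155.045703 = 1162.842776
V = π·3.25² × L = 33.183072 × 1162.842776 = 38586.696033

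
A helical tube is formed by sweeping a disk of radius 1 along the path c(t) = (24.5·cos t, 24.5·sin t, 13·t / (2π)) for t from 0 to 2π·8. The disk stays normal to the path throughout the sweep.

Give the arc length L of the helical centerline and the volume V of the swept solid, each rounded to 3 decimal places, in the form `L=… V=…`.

L=1235.888 V=3882.656

2πR = 2π·24.5 = 153.938040
per-turn = √(153.938040² + 13²) = √(23696.9202 + 169) = √23865.9202 = 154.485987
L = 8 × 154.485987 = 1235.887896
V = π·1² × L = 3.141593 × 1235.887896 = 3882.656334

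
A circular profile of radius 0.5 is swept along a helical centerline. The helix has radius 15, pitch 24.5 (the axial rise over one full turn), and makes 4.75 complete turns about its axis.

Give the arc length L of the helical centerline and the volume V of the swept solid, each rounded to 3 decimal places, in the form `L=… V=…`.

2πR = 2π·15 = 94.247780
per-turn = √(94.247780² + 24.5²) = √(8882.6440 + 600.25) = √9482.8940 = 97.380152
L = 4.75 × 97.380152 = 462.555721
V = π·0.5² × L = 0.785398 × 462.555721 = 363.290414

L=462.556 V=363.290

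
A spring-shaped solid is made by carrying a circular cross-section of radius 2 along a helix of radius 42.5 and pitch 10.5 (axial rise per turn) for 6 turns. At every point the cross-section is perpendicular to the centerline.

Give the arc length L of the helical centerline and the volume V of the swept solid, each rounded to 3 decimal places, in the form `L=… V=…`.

2πR = 2π·42.5 = 267.035376
per-turn = √(267.035376² + 10.5²) = √(71307.8918 + 110.25) = √71418.1418 = 267.241729
L = 6 × 267.241729 = 1603.450375
V = π·2² × L = 12.566371 × 1603.450375 = 20149.551673

L=1603.450 V=20149.552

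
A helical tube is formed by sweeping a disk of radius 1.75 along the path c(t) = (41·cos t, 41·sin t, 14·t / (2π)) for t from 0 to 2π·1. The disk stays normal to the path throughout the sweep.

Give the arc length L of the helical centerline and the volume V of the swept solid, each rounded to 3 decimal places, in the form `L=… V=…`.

2πR = 2π·41 = 257.610598
per-turn = √(257.610598² + 14²) = √(66363.2200 + 196) = √66559.2200 = 257.990736
L = 1 × 257.990736 = 257.990736
V = π·1.75² × L = 9.621128 × 257.990736 = 2482.161768

L=257.991 V=2482.162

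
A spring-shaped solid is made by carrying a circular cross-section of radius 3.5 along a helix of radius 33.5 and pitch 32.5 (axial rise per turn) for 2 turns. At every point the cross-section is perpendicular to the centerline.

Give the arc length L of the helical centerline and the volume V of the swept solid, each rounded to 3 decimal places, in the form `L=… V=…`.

2πR = 2π·33.5 = 210.486708
per-turn = √(210.486708² + 32.5²) = √(44304.6542 + 1056.25) = √45360.9042 = 212.980995
L = 2 × 212.980995 = 425.961990
V = π·3.5² × L = 38.484510 × 425.961990 = 16392.938453

L=425.962 V=16392.938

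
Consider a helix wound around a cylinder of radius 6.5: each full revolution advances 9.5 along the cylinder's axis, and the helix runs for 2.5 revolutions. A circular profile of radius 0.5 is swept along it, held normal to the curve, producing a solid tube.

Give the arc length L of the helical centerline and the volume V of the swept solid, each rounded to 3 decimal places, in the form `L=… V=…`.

L=104.828 V=82.331

2πR = 2π·6.5 = 40.840704
per-turn = √(40.840704² + 9.5²) = √(1667.9631 + 90.25) = √1758.2131 = 41.931052
L = 2.5 × 41.931052 = 104.827631
V = π·0.5² × L = 0.785398 × 104.827631 = 82.331429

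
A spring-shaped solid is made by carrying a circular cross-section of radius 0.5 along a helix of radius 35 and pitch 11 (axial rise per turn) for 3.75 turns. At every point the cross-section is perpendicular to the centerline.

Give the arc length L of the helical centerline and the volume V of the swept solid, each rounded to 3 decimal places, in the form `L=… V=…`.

2πR = 2π·35 = 219.911486
per-turn = √(219.911486² + 11²) = √(48361.0616 + 121) = √48482.0616 = 220.186425
L = 3.75 × 220.186425 = 825.699092
V = π·0.5² × L = 0.785398 × 825.699092 = 648.502550

L=825.699 V=648.503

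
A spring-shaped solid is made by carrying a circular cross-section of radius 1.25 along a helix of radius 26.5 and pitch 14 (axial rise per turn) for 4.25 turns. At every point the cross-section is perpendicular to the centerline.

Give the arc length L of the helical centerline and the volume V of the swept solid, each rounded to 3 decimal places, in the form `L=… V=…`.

L=710.141 V=3485.895

2πR = 2π·26.5 = 166.504411
per-turn = √(166.504411² + 14²) = √(27723.7188 + 196) = √27919.7188 = 167.091947
L = 4.25 × 167.091947 = 710.140775
V = π·1.25² × L = 4.908739 × 710.140775 = 3485.895377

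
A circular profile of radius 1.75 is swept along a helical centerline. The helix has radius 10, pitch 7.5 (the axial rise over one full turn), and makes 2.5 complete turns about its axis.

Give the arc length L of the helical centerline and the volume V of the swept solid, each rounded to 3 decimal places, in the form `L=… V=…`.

2πR = 2π·10 = 62.831853
per-turn = √(62.831853² + 7.5²) = √(3947.8418 + 56.25) = √4004.0918 = 63.277893
L = 2.5 × 63.277893 = 158.194733
V = π·1.75² × L = 9.621128 × 158.194733 = 1522.011695

L=158.195 V=1522.012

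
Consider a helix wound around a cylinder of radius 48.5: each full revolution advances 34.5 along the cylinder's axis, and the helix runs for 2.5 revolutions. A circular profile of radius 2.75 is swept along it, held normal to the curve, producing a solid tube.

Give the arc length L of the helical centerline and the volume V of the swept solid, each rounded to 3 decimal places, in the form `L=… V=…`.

L=766.703 V=18215.556

2πR = 2π·48.5 = 304.734487
per-turn = √(304.734487² + 34.5²) = √(92863.1078 + 1190.25) = √94053.3578 = 306.681199
L = 2.5 × 306.681199 = 766.702997
V = π·2.75² × L = 23.758294 × 766.702997 = 18215.555564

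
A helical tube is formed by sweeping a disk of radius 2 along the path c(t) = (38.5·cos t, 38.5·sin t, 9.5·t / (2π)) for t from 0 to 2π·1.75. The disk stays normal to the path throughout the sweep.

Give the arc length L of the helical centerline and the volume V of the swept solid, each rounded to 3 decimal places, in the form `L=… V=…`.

L=423.656 V=5323.817

2πR = 2π·38.5 = 241.902634
per-turn = √(241.902634² + 9.5²) = √(58516.8845 + 90.25) = √58607.1345 = 242.089104
L = 1.75 × 242.089104 = 423.655933
V = π·2² × L = 12.566371 × 423.655933 = 5323.817464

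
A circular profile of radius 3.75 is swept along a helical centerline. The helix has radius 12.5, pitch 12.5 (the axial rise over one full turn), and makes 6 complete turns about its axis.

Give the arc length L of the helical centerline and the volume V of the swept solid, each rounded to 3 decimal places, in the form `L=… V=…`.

2πR = 2π·12.5 = 78.539816
per-turn = √(78.539816² + 12.5²) = √(6168.5028 + 156.25) = √6324.7528 = 79.528314
L = 6 × 79.528314 = 477.169885
V = π·3.75² × L = 44.178647 × 477.169885 = 21080.719755

L=477.170 V=21080.720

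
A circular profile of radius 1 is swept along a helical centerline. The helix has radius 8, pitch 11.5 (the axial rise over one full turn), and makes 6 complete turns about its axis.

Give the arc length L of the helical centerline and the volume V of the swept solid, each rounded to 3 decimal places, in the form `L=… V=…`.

L=309.385 V=971.963

2πR = 2π·8 = 50.265482
per-turn = √(50.265482² + 11.5²) = √(2526.6187 + 132.25) = √2658.8687 = 51.564219
L = 6 × 51.564219 = 309.385317
V = π·1² × L = 3.141593 × 309.385317 = 971.962638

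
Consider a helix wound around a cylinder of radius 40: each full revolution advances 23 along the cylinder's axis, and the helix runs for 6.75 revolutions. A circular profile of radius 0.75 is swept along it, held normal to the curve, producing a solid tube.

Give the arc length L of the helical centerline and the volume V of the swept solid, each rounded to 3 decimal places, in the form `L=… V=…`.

2πR = 2π·40 = 251.327412
per-turn = √(251.327412² + 23²) = √(63165.4682 + 529) = √63694.4682 = 252.377630
L = 6.75 × 252.377630 = 1703.549003
V = π·0.75² × L = 1.767146 × 1703.549003 = 3010.419581

L=1703.549 V=3010.420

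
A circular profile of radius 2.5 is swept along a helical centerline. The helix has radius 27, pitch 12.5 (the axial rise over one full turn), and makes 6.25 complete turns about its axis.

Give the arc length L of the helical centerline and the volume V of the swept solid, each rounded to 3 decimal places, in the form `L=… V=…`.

L=1063.162 V=20875.134

2πR = 2π·27 = 169.646003
per-turn = √(169.646003² + 12.5²) = √(28779.7664 + 156.25) = √28936.0164 = 170.105898
L = 6.25 × 170.105898 = 1063.161861
V = π·2.5² × L = 19.634954 × 1063.161861 = 20875.134319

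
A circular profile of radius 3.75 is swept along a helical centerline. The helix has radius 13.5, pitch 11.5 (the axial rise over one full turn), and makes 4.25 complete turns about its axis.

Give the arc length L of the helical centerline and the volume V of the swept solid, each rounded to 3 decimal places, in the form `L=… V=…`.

L=363.796 V=16072.007

2πR = 2π·13.5 = 84.823002
per-turn = √(84.823002² + 11.5²) = √(7194.9416 + 132.25) = √7327.1916 = 85.599016
L = 4.25 × 85.599016 = 363.795820
V = π·3.75² × L = 44.178647 × 363.795820 = 16072.006986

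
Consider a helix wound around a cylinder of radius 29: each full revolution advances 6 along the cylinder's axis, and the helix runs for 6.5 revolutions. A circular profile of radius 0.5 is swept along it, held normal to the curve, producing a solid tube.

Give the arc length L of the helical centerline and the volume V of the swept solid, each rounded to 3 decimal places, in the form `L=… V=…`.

2πR = 2π·29 = 182.212374
per-turn = √(182.212374² + 6²) = √(33201.3492 + 36) = √33237.3492 = 182.311133
L = 6.5 × 182.311133 = 1185.022364
V = π·0.5² × L = 0.785398 × 1185.022364 = 930.714389

L=1185.022 V=930.714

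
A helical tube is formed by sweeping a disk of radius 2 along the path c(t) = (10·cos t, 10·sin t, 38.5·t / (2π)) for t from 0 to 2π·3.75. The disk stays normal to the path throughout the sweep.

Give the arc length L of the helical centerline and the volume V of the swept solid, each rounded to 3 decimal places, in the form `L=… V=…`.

L=276.334 V=3472.520

2πR = 2π·10 = 62.831853
per-turn = √(62.831853² + 38.5²) = √(3947.8418 + 1482.25) = √5430.0918 = 73.689156
L = 3.75 × 73.689156 = 276.334336
V = π·2² × L = 12.566371 × 276.334336 = 3472.519683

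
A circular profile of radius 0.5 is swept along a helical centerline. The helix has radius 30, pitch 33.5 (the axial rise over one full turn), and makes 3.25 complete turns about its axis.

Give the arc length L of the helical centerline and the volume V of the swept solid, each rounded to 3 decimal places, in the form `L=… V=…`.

2πR = 2π·30 = 188.495559
per-turn = √(188.495559² + 33.5²) = √(35530.5758 + 1122.25) = √36652.8258 = 191.449277
L = 3.25 × 191.449277 = 622.210152
V = π·0.5² × L = 0.785398 × 622.210152 = 488.682710

L=622.210 V=488.683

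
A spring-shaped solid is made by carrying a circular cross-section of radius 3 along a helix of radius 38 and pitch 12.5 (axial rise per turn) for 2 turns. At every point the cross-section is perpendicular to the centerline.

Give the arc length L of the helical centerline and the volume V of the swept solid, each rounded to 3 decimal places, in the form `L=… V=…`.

L=478.176 V=13520.109

2πR = 2π·38 = 238.761042
per-turn = √(238.761042² + 12.5²) = √(57006.8350 + 156.25) = √57163.0850 = 239.088028
L = 2 × 239.088028 = 478.176056
V = π·3² × L = 28.274334 × 478.176056 = 13520.109449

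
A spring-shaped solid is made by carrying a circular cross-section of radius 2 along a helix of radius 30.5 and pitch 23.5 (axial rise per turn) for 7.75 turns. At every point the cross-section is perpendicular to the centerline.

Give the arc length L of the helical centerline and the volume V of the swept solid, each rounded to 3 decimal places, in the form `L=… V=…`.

2πR = 2π·30.5 = 191.637152
per-turn = √(191.637152² + 23.5²) = √(36724.7980 + 552.25) = √37277.0480 = 193.072649
L = 7.75 × 193.072649 = 1496.313033
V = π·2² × L = 12.566371 × 1496.313033 = 18803.224133

L=1496.313 V=18803.224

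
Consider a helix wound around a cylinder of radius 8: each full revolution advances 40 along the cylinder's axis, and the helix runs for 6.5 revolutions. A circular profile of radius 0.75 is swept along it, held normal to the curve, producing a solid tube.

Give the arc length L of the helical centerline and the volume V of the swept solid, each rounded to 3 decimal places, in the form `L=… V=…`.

2πR = 2π·8 = 50.265482
per-turn = √(50.265482² + 40²) = √(2526.6187 + 1600) = √4126.6187 = 64.238763
L = 6.5 × 64.238763 = 417.551962
V = π·0.75² × L = 1.767146 × 417.551962 = 737.875225

L=417.552 V=737.875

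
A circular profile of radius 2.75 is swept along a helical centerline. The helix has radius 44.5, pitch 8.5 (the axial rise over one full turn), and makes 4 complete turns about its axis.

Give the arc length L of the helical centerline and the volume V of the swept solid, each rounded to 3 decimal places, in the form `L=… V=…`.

2πR = 2π·44.5 = 279.601746
per-turn = √(279.601746² + 8.5²) = √(78177.1365 + 72.25) = √78249.3865 = 279.730918
L = 4 × 279.730918 = 1118.923672
V = π·2.75² × L = 23.758294 × 1118.923672 = 26583.718054

L=1118.924 V=26583.718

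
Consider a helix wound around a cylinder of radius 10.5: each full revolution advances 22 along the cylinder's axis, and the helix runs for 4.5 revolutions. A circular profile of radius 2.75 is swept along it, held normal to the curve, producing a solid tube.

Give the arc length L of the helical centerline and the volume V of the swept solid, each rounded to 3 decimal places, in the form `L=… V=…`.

L=312.952 V=7435.209

2πR = 2π·10.5 = 65.973446
per-turn = √(65.973446² + 22²) = √(4352.4955 + 484) = √4836.4955 = 69.544917
L = 4.5 × 69.544917 = 312.952128
V = π·2.75² × L = 23.758294 × 312.952128 = 7435.208814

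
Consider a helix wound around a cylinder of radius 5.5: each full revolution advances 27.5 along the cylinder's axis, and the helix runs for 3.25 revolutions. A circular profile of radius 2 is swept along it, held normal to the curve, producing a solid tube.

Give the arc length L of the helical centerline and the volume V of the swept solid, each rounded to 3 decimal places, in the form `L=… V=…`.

2πR = 2π·5.5 = 34.557519
per-turn = √(34.557519² + 27.5²) = √(1194.2221 + 756.25) = √1950.4721 = 44.164150
L = 3.25 × 44.164150 = 143.533487
V = π·2² × L = 12.566371 × 143.533487 = 1803.694994

L=143.533 V=1803.695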